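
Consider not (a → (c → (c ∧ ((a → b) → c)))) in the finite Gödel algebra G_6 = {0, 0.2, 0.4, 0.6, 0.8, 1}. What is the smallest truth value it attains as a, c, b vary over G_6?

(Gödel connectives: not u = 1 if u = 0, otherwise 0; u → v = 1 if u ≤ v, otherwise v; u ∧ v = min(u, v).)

0.00

The minimum is attained at a = 0, c = 0, b = 0:
  (a → b): 0 ≤ 0, so result = 1
  ((a → b) → c): 1 > 0, so result = 0
  (c ∧ ((a → b) → c)) = min(0, 0) = 0
  (c → (c ∧ ((a → b) → c))): 0 ≤ 0, so result = 1
  (a → (c → (c ∧ ((a → b) → c)))): 0 ≤ 1, so result = 1
  not (a → (c → (c ∧ ((a → b) → c)))): Gödel ¬ of 1 = 0 (operand ≠ 0)
Checking all 216 assignments confirms none give a value below 0.00.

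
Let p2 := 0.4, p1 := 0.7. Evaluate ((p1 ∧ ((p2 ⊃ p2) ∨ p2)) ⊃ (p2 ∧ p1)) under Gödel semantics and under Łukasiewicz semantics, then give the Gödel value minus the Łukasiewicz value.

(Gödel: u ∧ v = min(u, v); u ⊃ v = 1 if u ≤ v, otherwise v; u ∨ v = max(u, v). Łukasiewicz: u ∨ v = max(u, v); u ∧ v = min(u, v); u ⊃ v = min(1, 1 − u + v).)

Gödel evaluation:
  (p2 ⊃ p2): 0.4 ≤ 0.4, so result = 1
  ((p2 ⊃ p2) ∨ p2) = max(1, 0.4) = 1
  (p1 ∧ ((p2 ⊃ p2) ∨ p2)) = min(0.7, 1) = 0.7
  (p2 ∧ p1) = min(0.4, 0.7) = 0.4
  ((p1 ∧ ((p2 ⊃ p2) ∨ p2)) ⊃ (p2 ∧ p1)): 0.7 > 0.4, so result = 0.4
  Gödel value = 0.4
Łukasiewicz evaluation:
  (p2 ⊃ p2): min(1, 1 − 0.4 + 0.4) = 1
  ((p2 ⊃ p2) ∨ p2) = max(1, 0.4) = 1
  (p1 ∧ ((p2 ⊃ p2) ∨ p2)) = min(0.7, 1) = 0.7
  (p2 ∧ p1) = min(0.4, 0.7) = 0.4
  ((p1 ∧ ((p2 ⊃ p2) ∨ p2)) ⊃ (p2 ∧ p1)): min(1, 1 − 0.7 + 0.4) = 0.7
  Łukasiewicz value = 0.7
Difference: 0.4 − 0.7 = -0.30

-0.30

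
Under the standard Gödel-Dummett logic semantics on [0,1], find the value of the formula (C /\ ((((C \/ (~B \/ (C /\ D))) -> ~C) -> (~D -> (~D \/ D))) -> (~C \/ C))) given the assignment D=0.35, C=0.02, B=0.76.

~B: Gödel ¬ of 0.76 = 0 (operand ≠ 0)
(C /\ D) = min(0.02, 0.35) = 0.02
(~B \/ (C /\ D)) = max(0, 0.02) = 0.02
(C \/ (~B \/ (C /\ D))) = max(0.02, 0.02) = 0.02
~C: Gödel ¬ of 0.02 = 0 (operand ≠ 0)
((C \/ (~B \/ (C /\ D))) -> ~C): 0.02 > 0, so result = 0
~D: Gödel ¬ of 0.35 = 0 (operand ≠ 0)
~D: Gödel ¬ of 0.35 = 0 (operand ≠ 0)
(~D \/ D) = max(0, 0.35) = 0.35
(~D -> (~D \/ D)): 0 ≤ 0.35, so result = 1
(((C \/ (~B \/ (C /\ D))) -> ~C) -> (~D -> (~D \/ D))): 0 ≤ 1, so result = 1
~C: Gödel ¬ of 0.02 = 0 (operand ≠ 0)
(~C \/ C) = max(0, 0.02) = 0.02
((((C \/ (~B \/ (C /\ D))) -> ~C) -> (~D -> (~D \/ D))) -> (~C \/ C)): 1 > 0.02, so result = 0.02
(C /\ ((((C \/ (~B \/ (C /\ D))) -> ~C) -> (~D -> (~D \/ D))) -> (~C \/ C))) = min(0.02, 0.02) = 0.02

0.02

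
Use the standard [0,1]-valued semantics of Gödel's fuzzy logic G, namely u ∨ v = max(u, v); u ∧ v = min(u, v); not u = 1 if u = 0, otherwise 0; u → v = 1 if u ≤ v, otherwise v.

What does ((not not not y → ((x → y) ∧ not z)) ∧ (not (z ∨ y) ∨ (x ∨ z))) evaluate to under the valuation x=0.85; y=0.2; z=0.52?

0.85

not y: Gödel ¬ of 0.2 = 0 (operand ≠ 0)
not not y: Gödel ¬ of 0 = 1 (operand is 0)
not not not y: Gödel ¬ of 1 = 0 (operand ≠ 0)
(x → y): 0.85 > 0.2, so result = 0.2
not z: Gödel ¬ of 0.52 = 0 (operand ≠ 0)
((x → y) ∧ not z) = min(0.2, 0) = 0
(not not not y → ((x → y) ∧ not z)): 0 ≤ 0, so result = 1
(z ∨ y) = max(0.52, 0.2) = 0.52
not (z ∨ y): Gödel ¬ of 0.52 = 0 (operand ≠ 0)
(x ∨ z) = max(0.85, 0.52) = 0.85
(not (z ∨ y) ∨ (x ∨ z)) = max(0, 0.85) = 0.85
((not not not y → ((x → y) ∧ not z)) ∧ (not (z ∨ y) ∨ (x ∨ z))) = min(1, 0.85) = 0.85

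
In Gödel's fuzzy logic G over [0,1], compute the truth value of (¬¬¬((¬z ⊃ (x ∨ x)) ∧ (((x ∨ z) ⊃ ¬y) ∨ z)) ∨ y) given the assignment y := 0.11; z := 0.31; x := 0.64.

0.11

¬z: Gödel ¬ of 0.31 = 0 (operand ≠ 0)
(x ∨ x) = max(0.64, 0.64) = 0.64
(¬z ⊃ (x ∨ x)): 0 ≤ 0.64, so result = 1
(x ∨ z) = max(0.64, 0.31) = 0.64
¬y: Gödel ¬ of 0.11 = 0 (operand ≠ 0)
((x ∨ z) ⊃ ¬y): 0.64 > 0, so result = 0
(((x ∨ z) ⊃ ¬y) ∨ z) = max(0, 0.31) = 0.31
((¬z ⊃ (x ∨ x)) ∧ (((x ∨ z) ⊃ ¬y) ∨ z)) = min(1, 0.31) = 0.31
¬((¬z ⊃ (x ∨ x)) ∧ (((x ∨ z) ⊃ ¬y) ∨ z)): Gödel ¬ of 0.31 = 0 (operand ≠ 0)
¬¬((¬z ⊃ (x ∨ x)) ∧ (((x ∨ z) ⊃ ¬y) ∨ z)): Gödel ¬ of 0 = 1 (operand is 0)
¬¬¬((¬z ⊃ (x ∨ x)) ∧ (((x ∨ z) ⊃ ¬y) ∨ z)): Gödel ¬ of 1 = 0 (operand ≠ 0)
(¬¬¬((¬z ⊃ (x ∨ x)) ∧ (((x ∨ z) ⊃ ¬y) ∨ z)) ∨ y) = max(0, 0.11) = 0.11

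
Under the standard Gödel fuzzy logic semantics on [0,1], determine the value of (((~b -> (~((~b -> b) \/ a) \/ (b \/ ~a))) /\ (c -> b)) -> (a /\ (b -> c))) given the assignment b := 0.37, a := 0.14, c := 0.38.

~b: Gödel ¬ of 0.37 = 0 (operand ≠ 0)
~b: Gödel ¬ of 0.37 = 0 (operand ≠ 0)
(~b -> b): 0 ≤ 0.37, so result = 1
((~b -> b) \/ a) = max(1, 0.14) = 1
~((~b -> b) \/ a): Gödel ¬ of 1 = 0 (operand ≠ 0)
~a: Gödel ¬ of 0.14 = 0 (operand ≠ 0)
(b \/ ~a) = max(0.37, 0) = 0.37
(~((~b -> b) \/ a) \/ (b \/ ~a)) = max(0, 0.37) = 0.37
(~b -> (~((~b -> b) \/ a) \/ (b \/ ~a))): 0 ≤ 0.37, so result = 1
(c -> b): 0.38 > 0.37, so result = 0.37
((~b -> (~((~b -> b) \/ a) \/ (b \/ ~a))) /\ (c -> b)) = min(1, 0.37) = 0.37
(b -> c): 0.37 ≤ 0.38, so result = 1
(a /\ (b -> c)) = min(0.14, 1) = 0.14
(((~b -> (~((~b -> b) \/ a) \/ (b \/ ~a))) /\ (c -> b)) -> (a /\ (b -> c))): 0.37 > 0.14, so result = 0.14

0.14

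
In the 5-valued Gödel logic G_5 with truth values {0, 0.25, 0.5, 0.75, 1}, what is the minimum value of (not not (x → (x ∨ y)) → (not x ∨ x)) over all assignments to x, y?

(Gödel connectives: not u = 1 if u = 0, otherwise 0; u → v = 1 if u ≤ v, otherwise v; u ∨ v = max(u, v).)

The minimum is attained at x = 0.25, y = 0:
  (x ∨ y) = max(0.25, 0) = 0.25
  (x → (x ∨ y)): 0.25 ≤ 0.25, so result = 1
  not (x → (x ∨ y)): Gödel ¬ of 1 = 0 (operand ≠ 0)
  not not (x → (x ∨ y)): Gödel ¬ of 0 = 1 (operand is 0)
  not x: Gödel ¬ of 0.25 = 0 (operand ≠ 0)
  (not x ∨ x) = max(0, 0.25) = 0.25
  (not not (x → (x ∨ y)) → (not x ∨ x)): 1 > 0.25, so result = 0.25
Checking all 25 assignments confirms none give a value below 0.25.

0.25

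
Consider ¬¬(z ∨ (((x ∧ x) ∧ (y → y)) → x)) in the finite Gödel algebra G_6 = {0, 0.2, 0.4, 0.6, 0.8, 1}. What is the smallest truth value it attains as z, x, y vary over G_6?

Every assignment gives 1. For instance at z = 0, x = 0, y = 0:
  (x ∧ x) = min(0, 0) = 0
  (y → y): 0 ≤ 0, so result = 1
  ((x ∧ x) ∧ (y → y)) = min(0, 1) = 0
  (((x ∧ x) ∧ (y → y)) → x): 0 ≤ 0, so result = 1
  (z ∨ (((x ∧ x) ∧ (y → y)) → x)) = max(0, 1) = 1
  ¬(z ∨ (((x ∧ x) ∧ (y → y)) → x)): Gödel ¬ of 1 = 0 (operand ≠ 0)
  ¬¬(z ∨ (((x ∧ x) ∧ (y → y)) → x)): Gödel ¬ of 0 = 1 (operand is 0)
All 216 assignments give value 1 — the formula is a G_6-tautology.

1.00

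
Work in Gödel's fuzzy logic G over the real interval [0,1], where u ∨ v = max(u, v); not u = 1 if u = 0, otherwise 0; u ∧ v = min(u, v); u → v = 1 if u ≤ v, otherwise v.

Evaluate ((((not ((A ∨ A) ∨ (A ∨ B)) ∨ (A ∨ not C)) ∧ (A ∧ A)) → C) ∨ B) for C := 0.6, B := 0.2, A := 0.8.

0.60

(A ∨ A) = max(0.8, 0.8) = 0.8
(A ∨ B) = max(0.8, 0.2) = 0.8
((A ∨ A) ∨ (A ∨ B)) = max(0.8, 0.8) = 0.8
not ((A ∨ A) ∨ (A ∨ B)): Gödel ¬ of 0.8 = 0 (operand ≠ 0)
not C: Gödel ¬ of 0.6 = 0 (operand ≠ 0)
(A ∨ not C) = max(0.8, 0) = 0.8
(not ((A ∨ A) ∨ (A ∨ B)) ∨ (A ∨ not C)) = max(0, 0.8) = 0.8
(A ∧ A) = min(0.8, 0.8) = 0.8
((not ((A ∨ A) ∨ (A ∨ B)) ∨ (A ∨ not C)) ∧ (A ∧ A)) = min(0.8, 0.8) = 0.8
(((not ((A ∨ A) ∨ (A ∨ B)) ∨ (A ∨ not C)) ∧ (A ∧ A)) → C): 0.8 > 0.6, so result = 0.6
((((not ((A ∨ A) ∨ (A ∨ B)) ∨ (A ∨ not C)) ∧ (A ∧ A)) → C) ∨ B) = max(0.6, 0.2) = 0.6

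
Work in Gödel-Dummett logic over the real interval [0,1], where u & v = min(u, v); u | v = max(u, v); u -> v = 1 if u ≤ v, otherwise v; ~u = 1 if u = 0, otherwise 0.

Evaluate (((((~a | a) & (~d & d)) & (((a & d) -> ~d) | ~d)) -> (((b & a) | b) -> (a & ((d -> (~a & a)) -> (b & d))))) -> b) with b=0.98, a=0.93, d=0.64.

0.98

~a: Gödel ¬ of 0.93 = 0 (operand ≠ 0)
(~a | a) = max(0, 0.93) = 0.93
~d: Gödel ¬ of 0.64 = 0 (operand ≠ 0)
(~d & d) = min(0, 0.64) = 0
((~a | a) & (~d & d)) = min(0.93, 0) = 0
(a & d) = min(0.93, 0.64) = 0.64
~d: Gödel ¬ of 0.64 = 0 (operand ≠ 0)
((a & d) -> ~d): 0.64 > 0, so result = 0
~d: Gödel ¬ of 0.64 = 0 (operand ≠ 0)
(((a & d) -> ~d) | ~d) = max(0, 0) = 0
(((~a | a) & (~d & d)) & (((a & d) -> ~d) | ~d)) = min(0, 0) = 0
(b & a) = min(0.98, 0.93) = 0.93
((b & a) | b) = max(0.93, 0.98) = 0.98
~a: Gödel ¬ of 0.93 = 0 (operand ≠ 0)
(~a & a) = min(0, 0.93) = 0
(d -> (~a & a)): 0.64 > 0, so result = 0
(b & d) = min(0.98, 0.64) = 0.64
((d -> (~a & a)) -> (b & d)): 0 ≤ 0.64, so result = 1
(a & ((d -> (~a & a)) -> (b & d))) = min(0.93, 1) = 0.93
(((b & a) | b) -> (a & ((d -> (~a & a)) -> (b & d)))): 0.98 > 0.93, so result = 0.93
((((~a | a) & (~d & d)) & (((a & d) -> ~d) | ~d)) -> (((b & a) | b) -> (a & ((d -> (~a & a)) -> (b & d))))): 0 ≤ 0.93, so result = 1
(((((~a | a) & (~d & d)) & (((a & d) -> ~d) | ~d)) -> (((b & a) | b) -> (a & ((d -> (~a & a)) -> (b & d))))) -> b): 1 > 0.98, so result = 0.98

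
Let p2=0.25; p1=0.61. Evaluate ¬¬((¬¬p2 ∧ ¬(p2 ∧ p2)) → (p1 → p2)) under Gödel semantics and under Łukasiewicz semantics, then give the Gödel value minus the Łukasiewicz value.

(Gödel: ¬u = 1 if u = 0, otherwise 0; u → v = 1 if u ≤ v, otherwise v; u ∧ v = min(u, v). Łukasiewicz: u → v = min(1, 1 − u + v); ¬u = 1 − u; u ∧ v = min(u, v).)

Gödel evaluation:
  ¬p2: Gödel ¬ of 0.25 = 0 (operand ≠ 0)
  ¬¬p2: Gödel ¬ of 0 = 1 (operand is 0)
  (p2 ∧ p2) = min(0.25, 0.25) = 0.25
  ¬(p2 ∧ p2): Gödel ¬ of 0.25 = 0 (operand ≠ 0)
  (¬¬p2 ∧ ¬(p2 ∧ p2)) = min(1, 0) = 0
  (p1 → p2): 0.61 > 0.25, so result = 0.25
  ((¬¬p2 ∧ ¬(p2 ∧ p2)) → (p1 → p2)): 0 ≤ 0.25, so result = 1
  ¬((¬¬p2 ∧ ¬(p2 ∧ p2)) → (p1 → p2)): Gödel ¬ of 1 = 0 (operand ≠ 0)
  ¬¬((¬¬p2 ∧ ¬(p2 ∧ p2)) → (p1 → p2)): Gödel ¬ of 0 = 1 (operand is 0)
  Gödel value = 1
Łukasiewicz evaluation:
  ¬p2: Łukasiewicz ¬ gives 1 − 0.25 = 0.75
  ¬¬p2: Łukasiewicz ¬ gives 1 − 0.75 = 0.25
  (p2 ∧ p2) = min(0.25, 0.25) = 0.25
  ¬(p2 ∧ p2): Łukasiewicz ¬ gives 1 − 0.25 = 0.75
  (¬¬p2 ∧ ¬(p2 ∧ p2)) = min(0.25, 0.75) = 0.25
  (p1 → p2): min(1, 1 − 0.61 + 0.25) = 0.64
  ((¬¬p2 ∧ ¬(p2 ∧ p2)) → (p1 → p2)): min(1, 1 − 0.25 + 0.64) = 1
  ¬((¬¬p2 ∧ ¬(p2 ∧ p2)) → (p1 → p2)): Łukasiewicz ¬ gives 1 − 1 = 0
  ¬¬((¬¬p2 ∧ ¬(p2 ∧ p2)) → (p1 → p2)): Łukasiewicz ¬ gives 1 − 0 = 1
  Łukasiewicz value = 1
Difference: 1 − 1 = 0.00

0.00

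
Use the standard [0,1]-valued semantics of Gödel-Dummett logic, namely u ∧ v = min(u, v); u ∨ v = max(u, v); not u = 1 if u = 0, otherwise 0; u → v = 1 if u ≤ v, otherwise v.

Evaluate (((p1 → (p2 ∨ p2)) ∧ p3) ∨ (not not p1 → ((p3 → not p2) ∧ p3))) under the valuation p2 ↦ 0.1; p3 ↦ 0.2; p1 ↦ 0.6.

0.10

(p2 ∨ p2) = max(0.1, 0.1) = 0.1
(p1 → (p2 ∨ p2)): 0.6 > 0.1, so result = 0.1
((p1 → (p2 ∨ p2)) ∧ p3) = min(0.1, 0.2) = 0.1
not p1: Gödel ¬ of 0.6 = 0 (operand ≠ 0)
not not p1: Gödel ¬ of 0 = 1 (operand is 0)
not p2: Gödel ¬ of 0.1 = 0 (operand ≠ 0)
(p3 → not p2): 0.2 > 0, so result = 0
((p3 → not p2) ∧ p3) = min(0, 0.2) = 0
(not not p1 → ((p3 → not p2) ∧ p3)): 1 > 0, so result = 0
(((p1 → (p2 ∨ p2)) ∧ p3) ∨ (not not p1 → ((p3 → not p2) ∧ p3))) = max(0.1, 0) = 0.1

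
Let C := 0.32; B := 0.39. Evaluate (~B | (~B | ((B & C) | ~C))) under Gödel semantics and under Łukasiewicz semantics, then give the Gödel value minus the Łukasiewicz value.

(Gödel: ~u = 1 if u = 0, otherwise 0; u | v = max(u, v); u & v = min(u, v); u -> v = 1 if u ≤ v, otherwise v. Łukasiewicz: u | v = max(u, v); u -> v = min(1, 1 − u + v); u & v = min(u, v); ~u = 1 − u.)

Gödel evaluation:
  ~B: Gödel ¬ of 0.39 = 0 (operand ≠ 0)
  ~B: Gödel ¬ of 0.39 = 0 (operand ≠ 0)
  (B & C) = min(0.39, 0.32) = 0.32
  ~C: Gödel ¬ of 0.32 = 0 (operand ≠ 0)
  ((B & C) | ~C) = max(0.32, 0) = 0.32
  (~B | ((B & C) | ~C)) = max(0, 0.32) = 0.32
  (~B | (~B | ((B & C) | ~C))) = max(0, 0.32) = 0.32
  Gödel value = 0.32
Łukasiewicz evaluation:
  ~B: Łukasiewicz ¬ gives 1 − 0.39 = 0.61
  ~B: Łukasiewicz ¬ gives 1 − 0.39 = 0.61
  (B & C) = min(0.39, 0.32) = 0.32
  ~C: Łukasiewicz ¬ gives 1 − 0.32 = 0.68
  ((B & C) | ~C) = max(0.32, 0.68) = 0.68
  (~B | ((B & C) | ~C)) = max(0.61, 0.68) = 0.68
  (~B | (~B | ((B & C) | ~C))) = max(0.61, 0.68) = 0.68
  Łukasiewicz value = 0.68
Difference: 0.32 − 0.68 = -0.36

-0.36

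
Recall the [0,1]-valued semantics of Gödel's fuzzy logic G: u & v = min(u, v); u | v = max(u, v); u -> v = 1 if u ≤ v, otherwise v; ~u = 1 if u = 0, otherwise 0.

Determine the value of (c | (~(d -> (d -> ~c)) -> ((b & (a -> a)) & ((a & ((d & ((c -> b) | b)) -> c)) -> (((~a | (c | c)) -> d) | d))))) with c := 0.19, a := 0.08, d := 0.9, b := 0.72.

~c: Gödel ¬ of 0.19 = 0 (operand ≠ 0)
(d -> ~c): 0.9 > 0, so result = 0
(d -> (d -> ~c)): 0.9 > 0, so result = 0
~(d -> (d -> ~c)): Gödel ¬ of 0 = 1 (operand is 0)
(a -> a): 0.08 ≤ 0.08, so result = 1
(b & (a -> a)) = min(0.72, 1) = 0.72
(c -> b): 0.19 ≤ 0.72, so result = 1
((c -> b) | b) = max(1, 0.72) = 1
(d & ((c -> b) | b)) = min(0.9, 1) = 0.9
((d & ((c -> b) | b)) -> c): 0.9 > 0.19, so result = 0.19
(a & ((d & ((c -> b) | b)) -> c)) = min(0.08, 0.19) = 0.08
~a: Gödel ¬ of 0.08 = 0 (operand ≠ 0)
(c | c) = max(0.19, 0.19) = 0.19
(~a | (c | c)) = max(0, 0.19) = 0.19
((~a | (c | c)) -> d): 0.19 ≤ 0.9, so result = 1
(((~a | (c | c)) -> d) | d) = max(1, 0.9) = 1
((a & ((d & ((c -> b) | b)) -> c)) -> (((~a | (c | c)) -> d) | d)): 0.08 ≤ 1, so result = 1
((b & (a -> a)) & ((a & ((d & ((c -> b) | b)) -> c)) -> (((~a | (c | c)) -> d) | d))) = min(0.72, 1) = 0.72
(~(d -> (d -> ~c)) -> ((b & (a -> a)) & ((a & ((d & ((c -> b) | b)) -> c)) -> (((~a | (c | c)) -> d) | d)))): 1 > 0.72, so result = 0.72
(c | (~(d -> (d -> ~c)) -> ((b & (a -> a)) & ((a & ((d & ((c -> b) | b)) -> c)) -> (((~a | (c | c)) -> d) | d))))) = max(0.19, 0.72) = 0.72

0.72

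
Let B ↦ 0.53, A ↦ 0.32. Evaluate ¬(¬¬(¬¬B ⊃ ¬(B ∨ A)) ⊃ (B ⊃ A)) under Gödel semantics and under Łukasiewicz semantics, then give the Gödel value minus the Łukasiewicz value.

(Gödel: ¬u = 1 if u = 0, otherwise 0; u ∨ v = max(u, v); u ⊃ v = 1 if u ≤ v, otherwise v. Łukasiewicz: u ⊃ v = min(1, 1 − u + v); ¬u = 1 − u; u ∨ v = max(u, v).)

Gödel evaluation:
  ¬B: Gödel ¬ of 0.53 = 0 (operand ≠ 0)
  ¬¬B: Gödel ¬ of 0 = 1 (operand is 0)
  (B ∨ A) = max(0.53, 0.32) = 0.53
  ¬(B ∨ A): Gödel ¬ of 0.53 = 0 (operand ≠ 0)
  (¬¬B ⊃ ¬(B ∨ A)): 1 > 0, so result = 0
  ¬(¬¬B ⊃ ¬(B ∨ A)): Gödel ¬ of 0 = 1 (operand is 0)
  ¬¬(¬¬B ⊃ ¬(B ∨ A)): Gödel ¬ of 1 = 0 (operand ≠ 0)
  (B ⊃ A): 0.53 > 0.32, so result = 0.32
  (¬¬(¬¬B ⊃ ¬(B ∨ A)) ⊃ (B ⊃ A)): 0 ≤ 0.32, so result = 1
  ¬(¬¬(¬¬B ⊃ ¬(B ∨ A)) ⊃ (B ⊃ A)): Gödel ¬ of 1 = 0 (operand ≠ 0)
  Gödel value = 0
Łukasiewicz evaluation:
  ¬B: Łukasiewicz ¬ gives 1 − 0.53 = 0.47
  ¬¬B: Łukasiewicz ¬ gives 1 − 0.47 = 0.53
  (B ∨ A) = max(0.53, 0.32) = 0.53
  ¬(B ∨ A): Łukasiewicz ¬ gives 1 − 0.53 = 0.47
  (¬¬B ⊃ ¬(B ∨ A)): min(1, 1 − 0.53 + 0.47) = 0.94
  ¬(¬¬B ⊃ ¬(B ∨ A)): Łukasiewicz ¬ gives 1 − 0.94 = 0.06
  ¬¬(¬¬B ⊃ ¬(B ∨ A)): Łukasiewicz ¬ gives 1 − 0.06 = 0.94
  (B ⊃ A): min(1, 1 − 0.53 + 0.32) = 0.79
  (¬¬(¬¬B ⊃ ¬(B ∨ A)) ⊃ (B ⊃ A)): min(1, 1 − 0.94 + 0.79) = 0.85
  ¬(¬¬(¬¬B ⊃ ¬(B ∨ A)) ⊃ (B ⊃ A)): Łukasiewicz ¬ gives 1 − 0.85 = 0.15
  Łukasiewicz value = 0.15
Difference: 0 − 0.15 = -0.15

-0.15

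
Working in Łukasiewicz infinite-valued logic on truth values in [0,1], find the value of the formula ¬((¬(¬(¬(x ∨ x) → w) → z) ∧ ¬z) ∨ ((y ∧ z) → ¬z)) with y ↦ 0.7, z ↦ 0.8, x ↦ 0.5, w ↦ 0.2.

0.50

(x ∨ x) = max(0.5, 0.5) = 0.5
¬(x ∨ x): Łukasiewicz ¬ gives 1 − 0.5 = 0.5
(¬(x ∨ x) → w): min(1, 1 − 0.5 + 0.2) = 0.7
¬(¬(x ∨ x) → w): Łukasiewicz ¬ gives 1 − 0.7 = 0.3
(¬(¬(x ∨ x) → w) → z): min(1, 1 − 0.3 + 0.8) = 1
¬(¬(¬(x ∨ x) → w) → z): Łukasiewicz ¬ gives 1 − 1 = 0
¬z: Łukasiewicz ¬ gives 1 − 0.8 = 0.2
(¬(¬(¬(x ∨ x) → w) → z) ∧ ¬z) = min(0, 0.2) = 0
(y ∧ z) = min(0.7, 0.8) = 0.7
¬z: Łukasiewicz ¬ gives 1 − 0.8 = 0.2
((y ∧ z) → ¬z): min(1, 1 − 0.7 + 0.2) = 0.5
((¬(¬(¬(x ∨ x) → w) → z) ∧ ¬z) ∨ ((y ∧ z) → ¬z)) = max(0, 0.5) = 0.5
¬((¬(¬(¬(x ∨ x) → w) → z) ∧ ¬z) ∨ ((y ∧ z) → ¬z)): Łukasiewicz ¬ gives 1 − 0.5 = 0.5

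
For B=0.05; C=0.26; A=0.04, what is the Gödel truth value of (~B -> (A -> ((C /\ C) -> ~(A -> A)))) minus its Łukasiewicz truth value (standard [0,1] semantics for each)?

0.00

Gödel evaluation:
  ~B: Gödel ¬ of 0.05 = 0 (operand ≠ 0)
  (C /\ C) = min(0.26, 0.26) = 0.26
  (A -> A): 0.04 ≤ 0.04, so result = 1
  ~(A -> A): Gödel ¬ of 1 = 0 (operand ≠ 0)
  ((C /\ C) -> ~(A -> A)): 0.26 > 0, so result = 0
  (A -> ((C /\ C) -> ~(A -> A))): 0.04 > 0, so result = 0
  (~B -> (A -> ((C /\ C) -> ~(A -> A)))): 0 ≤ 0, so result = 1
  Gödel value = 1
Łukasiewicz evaluation:
  ~B: Łukasiewicz ¬ gives 1 − 0.05 = 0.95
  (C /\ C) = min(0.26, 0.26) = 0.26
  (A -> A): min(1, 1 − 0.04 + 0.04) = 1
  ~(A -> A): Łukasiewicz ¬ gives 1 − 1 = 0
  ((C /\ C) -> ~(A -> A)): min(1, 1 − 0.26 + 0) = 0.74
  (A -> ((C /\ C) -> ~(A -> A))): min(1, 1 − 0.04 + 0.74) = 1
  (~B -> (A -> ((C /\ C) -> ~(A -> A)))): min(1, 1 − 0.95 + 1) = 1
  Łukasiewicz value = 1
Difference: 1 − 1 = 0.00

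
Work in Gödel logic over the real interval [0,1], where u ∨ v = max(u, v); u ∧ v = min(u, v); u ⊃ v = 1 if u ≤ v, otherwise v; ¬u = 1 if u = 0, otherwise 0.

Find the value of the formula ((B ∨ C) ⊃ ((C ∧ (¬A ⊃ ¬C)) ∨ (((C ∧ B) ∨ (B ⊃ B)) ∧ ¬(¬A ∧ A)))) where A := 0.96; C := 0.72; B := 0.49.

(B ∨ C) = max(0.49, 0.72) = 0.72
¬A: Gödel ¬ of 0.96 = 0 (operand ≠ 0)
¬C: Gödel ¬ of 0.72 = 0 (operand ≠ 0)
(¬A ⊃ ¬C): 0 ≤ 0, so result = 1
(C ∧ (¬A ⊃ ¬C)) = min(0.72, 1) = 0.72
(C ∧ B) = min(0.72, 0.49) = 0.49
(B ⊃ B): 0.49 ≤ 0.49, so result = 1
((C ∧ B) ∨ (B ⊃ B)) = max(0.49, 1) = 1
¬A: Gödel ¬ of 0.96 = 0 (operand ≠ 0)
(¬A ∧ A) = min(0, 0.96) = 0
¬(¬A ∧ A): Gödel ¬ of 0 = 1 (operand is 0)
(((C ∧ B) ∨ (B ⊃ B)) ∧ ¬(¬A ∧ A)) = min(1, 1) = 1
((C ∧ (¬A ⊃ ¬C)) ∨ (((C ∧ B) ∨ (B ⊃ B)) ∧ ¬(¬A ∧ A))) = max(0.72, 1) = 1
((B ∨ C) ⊃ ((C ∧ (¬A ⊃ ¬C)) ∨ (((C ∧ B) ∨ (B ⊃ B)) ∧ ¬(¬A ∧ A)))): 0.72 ≤ 1, so result = 1

1.00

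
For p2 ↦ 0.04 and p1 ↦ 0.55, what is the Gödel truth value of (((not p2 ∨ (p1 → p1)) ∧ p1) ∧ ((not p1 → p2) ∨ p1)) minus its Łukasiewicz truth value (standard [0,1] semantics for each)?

0.00

Gödel evaluation:
  not p2: Gödel ¬ of 0.04 = 0 (operand ≠ 0)
  (p1 → p1): 0.55 ≤ 0.55, so result = 1
  (not p2 ∨ (p1 → p1)) = max(0, 1) = 1
  ((not p2 ∨ (p1 → p1)) ∧ p1) = min(1, 0.55) = 0.55
  not p1: Gödel ¬ of 0.55 = 0 (operand ≠ 0)
  (not p1 → p2): 0 ≤ 0.04, so result = 1
  ((not p1 → p2) ∨ p1) = max(1, 0.55) = 1
  (((not p2 ∨ (p1 → p1)) ∧ p1) ∧ ((not p1 → p2) ∨ p1)) = min(0.55, 1) = 0.55
  Gödel value = 0.55
Łukasiewicz evaluation:
  not p2: Łukasiewicz ¬ gives 1 − 0.04 = 0.96
  (p1 → p1): min(1, 1 − 0.55 + 0.55) = 1
  (not p2 ∨ (p1 → p1)) = max(0.96, 1) = 1
  ((not p2 ∨ (p1 → p1)) ∧ p1) = min(1, 0.55) = 0.55
  not p1: Łukasiewicz ¬ gives 1 − 0.55 = 0.45
  (not p1 → p2): min(1, 1 − 0.45 + 0.04) = 0.59
  ((not p1 → p2) ∨ p1) = max(0.59, 0.55) = 0.59
  (((not p2 ∨ (p1 → p1)) ∧ p1) ∧ ((not p1 → p2) ∨ p1)) = min(0.55, 0.59) = 0.55
  Łukasiewicz value = 0.55
Difference: 0.55 − 0.55 = 0.00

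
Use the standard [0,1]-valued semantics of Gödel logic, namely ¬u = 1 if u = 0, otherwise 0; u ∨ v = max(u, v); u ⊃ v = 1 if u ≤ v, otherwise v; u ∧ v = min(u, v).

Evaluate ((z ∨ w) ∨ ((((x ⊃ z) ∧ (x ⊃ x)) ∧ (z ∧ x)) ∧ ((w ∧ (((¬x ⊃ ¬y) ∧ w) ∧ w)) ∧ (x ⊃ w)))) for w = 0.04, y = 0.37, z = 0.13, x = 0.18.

0.13

(z ∨ w) = max(0.13, 0.04) = 0.13
(x ⊃ z): 0.18 > 0.13, so result = 0.13
(x ⊃ x): 0.18 ≤ 0.18, so result = 1
((x ⊃ z) ∧ (x ⊃ x)) = min(0.13, 1) = 0.13
(z ∧ x) = min(0.13, 0.18) = 0.13
(((x ⊃ z) ∧ (x ⊃ x)) ∧ (z ∧ x)) = min(0.13, 0.13) = 0.13
¬x: Gödel ¬ of 0.18 = 0 (operand ≠ 0)
¬y: Gödel ¬ of 0.37 = 0 (operand ≠ 0)
(¬x ⊃ ¬y): 0 ≤ 0, so result = 1
((¬x ⊃ ¬y) ∧ w) = min(1, 0.04) = 0.04
(((¬x ⊃ ¬y) ∧ w) ∧ w) = min(0.04, 0.04) = 0.04
(w ∧ (((¬x ⊃ ¬y) ∧ w) ∧ w)) = min(0.04, 0.04) = 0.04
(x ⊃ w): 0.18 > 0.04, so result = 0.04
((w ∧ (((¬x ⊃ ¬y) ∧ w) ∧ w)) ∧ (x ⊃ w)) = min(0.04, 0.04) = 0.04
((((x ⊃ z) ∧ (x ⊃ x)) ∧ (z ∧ x)) ∧ ((w ∧ (((¬x ⊃ ¬y) ∧ w) ∧ w)) ∧ (x ⊃ w))) = min(0.13, 0.04) = 0.04
((z ∨ w) ∨ ((((x ⊃ z) ∧ (x ⊃ x)) ∧ (z ∧ x)) ∧ ((w ∧ (((¬x ⊃ ¬y) ∧ w) ∧ w)) ∧ (x ⊃ w)))) = max(0.13, 0.04) = 0.13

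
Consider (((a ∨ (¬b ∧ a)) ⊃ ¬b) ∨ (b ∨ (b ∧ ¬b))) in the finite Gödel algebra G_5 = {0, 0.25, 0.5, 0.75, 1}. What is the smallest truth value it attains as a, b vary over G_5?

The minimum is attained at a = 0.25, b = 0.25:
  ¬b: Gödel ¬ of 0.25 = 0 (operand ≠ 0)
  (¬b ∧ a) = min(0, 0.25) = 0
  (a ∨ (¬b ∧ a)) = max(0.25, 0) = 0.25
  ¬b: Gödel ¬ of 0.25 = 0 (operand ≠ 0)
  ((a ∨ (¬b ∧ a)) ⊃ ¬b): 0.25 > 0, so result = 0
  ¬b: Gödel ¬ of 0.25 = 0 (operand ≠ 0)
  (b ∧ ¬b) = min(0.25, 0) = 0
  (b ∨ (b ∧ ¬b)) = max(0.25, 0) = 0.25
  (((a ∨ (¬b ∧ a)) ⊃ ¬b) ∨ (b ∨ (b ∧ ¬b))) = max(0, 0.25) = 0.25
Checking all 25 assignments confirms none give a value below 0.25.

0.25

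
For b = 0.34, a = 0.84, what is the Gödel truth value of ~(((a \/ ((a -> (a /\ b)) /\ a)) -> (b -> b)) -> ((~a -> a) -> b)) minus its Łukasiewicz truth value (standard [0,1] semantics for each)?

-0.66

Gödel evaluation:
  (a /\ b) = min(0.84, 0.34) = 0.34
  (a -> (a /\ b)): 0.84 > 0.34, so result = 0.34
  ((a -> (a /\ b)) /\ a) = min(0.34, 0.84) = 0.34
  (a \/ ((a -> (a /\ b)) /\ a)) = max(0.84, 0.34) = 0.84
  (b -> b): 0.34 ≤ 0.34, so result = 1
  ((a \/ ((a -> (a /\ b)) /\ a)) -> (b -> b)): 0.84 ≤ 1, so result = 1
  ~a: Gödel ¬ of 0.84 = 0 (operand ≠ 0)
  (~a -> a): 0 ≤ 0.84, so result = 1
  ((~a -> a) -> b): 1 > 0.34, so result = 0.34
  (((a \/ ((a -> (a /\ b)) /\ a)) -> (b -> b)) -> ((~a -> a) -> b)): 1 > 0.34, so result = 0.34
  ~(((a \/ ((a -> (a /\ b)) /\ a)) -> (b -> b)) -> ((~a -> a) -> b)): Gödel ¬ of 0.34 = 0 (operand ≠ 0)
  Gödel value = 0
Łukasiewicz evaluation:
  (a /\ b) = min(0.84, 0.34) = 0.34
  (a -> (a /\ b)): min(1, 1 − 0.84 + 0.34) = 0.5
  ((a -> (a /\ b)) /\ a) = min(0.5, 0.84) = 0.5
  (a \/ ((a -> (a /\ b)) /\ a)) = max(0.84, 0.5) = 0.84
  (b -> b): min(1, 1 − 0.34 + 0.34) = 1
  ((a \/ ((a -> (a /\ b)) /\ a)) -> (b -> b)): min(1, 1 − 0.84 + 1) = 1
  ~a: Łukasiewicz ¬ gives 1 − 0.84 = 0.16
  (~a -> a): min(1, 1 − 0.16 + 0.84) = 1
  ((~a -> a) -> b): min(1, 1 − 1 + 0.34) = 0.34
  (((a \/ ((a -> (a /\ b)) /\ a)) -> (b -> b)) -> ((~a -> a) -> b)): min(1, 1 − 1 + 0.34) = 0.34
  ~(((a \/ ((a -> (a /\ b)) /\ a)) -> (b -> b)) -> ((~a -> a) -> b)): Łukasiewicz ¬ gives 1 − 0.34 = 0.66
  Łukasiewicz value = 0.66
Difference: 0 − 0.66 = -0.66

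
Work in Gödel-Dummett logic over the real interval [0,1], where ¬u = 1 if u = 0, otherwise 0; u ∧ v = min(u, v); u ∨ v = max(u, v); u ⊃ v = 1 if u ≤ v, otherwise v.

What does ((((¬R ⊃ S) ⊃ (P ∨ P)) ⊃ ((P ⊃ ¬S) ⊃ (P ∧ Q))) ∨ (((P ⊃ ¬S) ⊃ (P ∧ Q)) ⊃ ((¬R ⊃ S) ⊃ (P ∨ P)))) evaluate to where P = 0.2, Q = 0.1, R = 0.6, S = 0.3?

1.00

¬R: Gödel ¬ of 0.6 = 0 (operand ≠ 0)
(¬R ⊃ S): 0 ≤ 0.3, so result = 1
(P ∨ P) = max(0.2, 0.2) = 0.2
((¬R ⊃ S) ⊃ (P ∨ P)): 1 > 0.2, so result = 0.2
¬S: Gödel ¬ of 0.3 = 0 (operand ≠ 0)
(P ⊃ ¬S): 0.2 > 0, so result = 0
(P ∧ Q) = min(0.2, 0.1) = 0.1
((P ⊃ ¬S) ⊃ (P ∧ Q)): 0 ≤ 0.1, so result = 1
(((¬R ⊃ S) ⊃ (P ∨ P)) ⊃ ((P ⊃ ¬S) ⊃ (P ∧ Q))): 0.2 ≤ 1, so result = 1
¬S: Gödel ¬ of 0.3 = 0 (operand ≠ 0)
(P ⊃ ¬S): 0.2 > 0, so result = 0
(P ∧ Q) = min(0.2, 0.1) = 0.1
((P ⊃ ¬S) ⊃ (P ∧ Q)): 0 ≤ 0.1, so result = 1
¬R: Gödel ¬ of 0.6 = 0 (operand ≠ 0)
(¬R ⊃ S): 0 ≤ 0.3, so result = 1
(P ∨ P) = max(0.2, 0.2) = 0.2
((¬R ⊃ S) ⊃ (P ∨ P)): 1 > 0.2, so result = 0.2
(((P ⊃ ¬S) ⊃ (P ∧ Q)) ⊃ ((¬R ⊃ S) ⊃ (P ∨ P))): 1 > 0.2, so result = 0.2
((((¬R ⊃ S) ⊃ (P ∨ P)) ⊃ ((P ⊃ ¬S) ⊃ (P ∧ Q))) ∨ (((P ⊃ ¬S) ⊃ (P ∧ Q)) ⊃ ((¬R ⊃ S) ⊃ (P ∨ P)))) = max(1, 0.2) = 1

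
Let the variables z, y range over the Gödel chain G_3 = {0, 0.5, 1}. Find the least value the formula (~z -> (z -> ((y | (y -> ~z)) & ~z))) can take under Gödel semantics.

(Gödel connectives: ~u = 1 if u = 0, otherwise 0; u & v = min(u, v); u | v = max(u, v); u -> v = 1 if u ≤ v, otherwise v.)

1.00

Every assignment gives 1. For instance at z = 0, y = 0:
  ~z: Gödel ¬ of 0 = 1 (operand is 0)
  ~z: Gödel ¬ of 0 = 1 (operand is 0)
  (y -> ~z): 0 ≤ 1, so result = 1
  (y | (y -> ~z)) = max(0, 1) = 1
  ~z: Gödel ¬ of 0 = 1 (operand is 0)
  ((y | (y -> ~z)) & ~z) = min(1, 1) = 1
  (z -> ((y | (y -> ~z)) & ~z)): 0 ≤ 1, so result = 1
  (~z -> (z -> ((y | (y -> ~z)) & ~z))): 1 ≤ 1, so result = 1
All 9 assignments give value 1 — the formula is a G_3-tautology.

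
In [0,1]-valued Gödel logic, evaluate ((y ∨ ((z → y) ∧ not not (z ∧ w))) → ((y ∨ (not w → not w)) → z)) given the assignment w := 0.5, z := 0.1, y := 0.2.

(z → y): 0.1 ≤ 0.2, so result = 1
(z ∧ w) = min(0.1, 0.5) = 0.1
not (z ∧ w): Gödel ¬ of 0.1 = 0 (operand ≠ 0)
not not (z ∧ w): Gödel ¬ of 0 = 1 (operand is 0)
((z → y) ∧ not not (z ∧ w)) = min(1, 1) = 1
(y ∨ ((z → y) ∧ not not (z ∧ w))) = max(0.2, 1) = 1
not w: Gödel ¬ of 0.5 = 0 (operand ≠ 0)
not w: Gödel ¬ of 0.5 = 0 (operand ≠ 0)
(not w → not w): 0 ≤ 0, so result = 1
(y ∨ (not w → not w)) = max(0.2, 1) = 1
((y ∨ (not w → not w)) → z): 1 > 0.1, so result = 0.1
((y ∨ ((z → y) ∧ not not (z ∧ w))) → ((y ∨ (not w → not w)) → z)): 1 > 0.1, so result = 0.1

0.10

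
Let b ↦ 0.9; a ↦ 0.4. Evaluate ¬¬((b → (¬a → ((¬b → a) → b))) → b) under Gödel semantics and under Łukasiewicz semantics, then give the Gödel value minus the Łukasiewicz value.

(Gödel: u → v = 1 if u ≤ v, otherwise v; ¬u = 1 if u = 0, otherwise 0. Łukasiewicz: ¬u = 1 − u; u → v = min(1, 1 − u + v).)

Gödel evaluation:
  ¬a: Gödel ¬ of 0.4 = 0 (operand ≠ 0)
  ¬b: Gödel ¬ of 0.9 = 0 (operand ≠ 0)
  (¬b → a): 0 ≤ 0.4, so result = 1
  ((¬b → a) → b): 1 > 0.9, so result = 0.9
  (¬a → ((¬b → a) → b)): 0 ≤ 0.9, so result = 1
  (b → (¬a → ((¬b → a) → b))): 0.9 ≤ 1, so result = 1
  ((b → (¬a → ((¬b → a) → b))) → b): 1 > 0.9, so result = 0.9
  ¬((b → (¬a → ((¬b → a) → b))) → b): Gödel ¬ of 0.9 = 0 (operand ≠ 0)
  ¬¬((b → (¬a → ((¬b → a) → b))) → b): Gödel ¬ of 0 = 1 (operand is 0)
  Gödel value = 1
Łukasiewicz evaluation:
  ¬a: Łukasiewicz ¬ gives 1 − 0.4 = 0.6
  ¬b: Łukasiewicz ¬ gives 1 − 0.9 = 0.1
  (¬b → a): min(1, 1 − 0.1 + 0.4) = 1
  ((¬b → a) → b): min(1, 1 − 1 + 0.9) = 0.9
  (¬a → ((¬b → a) → b)): min(1, 1 − 0.6 + 0.9) = 1
  (b → (¬a → ((¬b → a) → b))): min(1, 1 − 0.9 + 1) = 1
  ((b → (¬a → ((¬b → a) → b))) → b): min(1, 1 − 1 + 0.9) = 0.9
  ¬((b → (¬a → ((¬b → a) → b))) → b): Łukasiewicz ¬ gives 1 − 0.9 = 0.1
  ¬¬((b → (¬a → ((¬b → a) → b))) → b): Łukasiewicz ¬ gives 1 − 0.1 = 0.9
  Łukasiewicz value = 0.9
Difference: 1 − 0.9 = 0.10

0.10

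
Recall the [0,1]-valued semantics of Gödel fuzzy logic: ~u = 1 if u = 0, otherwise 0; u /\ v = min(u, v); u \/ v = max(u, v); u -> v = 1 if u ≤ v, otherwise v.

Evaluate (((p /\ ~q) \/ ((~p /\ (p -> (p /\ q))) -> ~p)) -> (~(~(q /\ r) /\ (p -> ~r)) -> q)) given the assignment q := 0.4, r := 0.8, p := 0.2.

0.40

~q: Gödel ¬ of 0.4 = 0 (operand ≠ 0)
(p /\ ~q) = min(0.2, 0) = 0
~p: Gödel ¬ of 0.2 = 0 (operand ≠ 0)
(p /\ q) = min(0.2, 0.4) = 0.2
(p -> (p /\ q)): 0.2 ≤ 0.2, so result = 1
(~p /\ (p -> (p /\ q))) = min(0, 1) = 0
~p: Gödel ¬ of 0.2 = 0 (operand ≠ 0)
((~p /\ (p -> (p /\ q))) -> ~p): 0 ≤ 0, so result = 1
((p /\ ~q) \/ ((~p /\ (p -> (p /\ q))) -> ~p)) = max(0, 1) = 1
(q /\ r) = min(0.4, 0.8) = 0.4
~(q /\ r): Gödel ¬ of 0.4 = 0 (operand ≠ 0)
~r: Gödel ¬ of 0.8 = 0 (operand ≠ 0)
(p -> ~r): 0.2 > 0, so result = 0
(~(q /\ r) /\ (p -> ~r)) = min(0, 0) = 0
~(~(q /\ r) /\ (p -> ~r)): Gödel ¬ of 0 = 1 (operand is 0)
(~(~(q /\ r) /\ (p -> ~r)) -> q): 1 > 0.4, so result = 0.4
(((p /\ ~q) \/ ((~p /\ (p -> (p /\ q))) -> ~p)) -> (~(~(q /\ r) /\ (p -> ~r)) -> q)): 1 > 0.4, so result = 0.4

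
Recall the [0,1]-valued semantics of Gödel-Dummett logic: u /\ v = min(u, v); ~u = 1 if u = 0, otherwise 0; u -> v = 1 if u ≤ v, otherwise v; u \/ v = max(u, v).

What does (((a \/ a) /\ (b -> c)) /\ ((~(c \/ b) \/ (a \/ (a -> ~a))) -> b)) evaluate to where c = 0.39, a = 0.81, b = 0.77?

(a \/ a) = max(0.81, 0.81) = 0.81
(b -> c): 0.77 > 0.39, so result = 0.39
((a \/ a) /\ (b -> c)) = min(0.81, 0.39) = 0.39
(c \/ b) = max(0.39, 0.77) = 0.77
~(c \/ b): Gödel ¬ of 0.77 = 0 (operand ≠ 0)
~a: Gödel ¬ of 0.81 = 0 (operand ≠ 0)
(a -> ~a): 0.81 > 0, so result = 0
(a \/ (a -> ~a)) = max(0.81, 0) = 0.81
(~(c \/ b) \/ (a \/ (a -> ~a))) = max(0, 0.81) = 0.81
((~(c \/ b) \/ (a \/ (a -> ~a))) -> b): 0.81 > 0.77, so result = 0.77
(((a \/ a) /\ (b -> c)) /\ ((~(c \/ b) \/ (a \/ (a -> ~a))) -> b)) = min(0.39, 0.77) = 0.39

0.39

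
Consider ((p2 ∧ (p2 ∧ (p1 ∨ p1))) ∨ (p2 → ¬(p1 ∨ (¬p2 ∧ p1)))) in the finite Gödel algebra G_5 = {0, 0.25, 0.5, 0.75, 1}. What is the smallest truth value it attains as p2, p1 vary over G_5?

The minimum is attained at p2 = 0.25, p1 = 0.25:
  (p1 ∨ p1) = max(0.25, 0.25) = 0.25
  (p2 ∧ (p1 ∨ p1)) = min(0.25, 0.25) = 0.25
  (p2 ∧ (p2 ∧ (p1 ∨ p1))) = min(0.25, 0.25) = 0.25
  ¬p2: Gödel ¬ of 0.25 = 0 (operand ≠ 0)
  (¬p2 ∧ p1) = min(0, 0.25) = 0
  (p1 ∨ (¬p2 ∧ p1)) = max(0.25, 0) = 0.25
  ¬(p1 ∨ (¬p2 ∧ p1)): Gödel ¬ of 0.25 = 0 (operand ≠ 0)
  (p2 → ¬(p1 ∨ (¬p2 ∧ p1))): 0.25 > 0, so result = 0
  ((p2 ∧ (p2 ∧ (p1 ∨ p1))) ∨ (p2 → ¬(p1 ∨ (¬p2 ∧ p1)))) = max(0.25, 0) = 0.25
Checking all 25 assignments confirms none give a value below 0.25.

0.25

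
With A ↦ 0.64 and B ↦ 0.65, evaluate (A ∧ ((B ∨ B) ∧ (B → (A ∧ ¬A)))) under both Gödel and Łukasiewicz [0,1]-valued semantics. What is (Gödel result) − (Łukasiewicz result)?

Gödel evaluation:
  (B ∨ B) = max(0.65, 0.65) = 0.65
  ¬A: Gödel ¬ of 0.64 = 0 (operand ≠ 0)
  (A ∧ ¬A) = min(0.64, 0) = 0
  (B → (A ∧ ¬A)): 0.65 > 0, so result = 0
  ((B ∨ B) ∧ (B → (A ∧ ¬A))) = min(0.65, 0) = 0
  (A ∧ ((B ∨ B) ∧ (B → (A ∧ ¬A)))) = min(0.64, 0) = 0
  Gödel value = 0
Łukasiewicz evaluation:
  (B ∨ B) = max(0.65, 0.65) = 0.65
  ¬A: Łukasiewicz ¬ gives 1 − 0.64 = 0.36
  (A ∧ ¬A) = min(0.64, 0.36) = 0.36
  (B → (A ∧ ¬A)): min(1, 1 − 0.65 + 0.36) = 0.71
  ((B ∨ B) ∧ (B → (A ∧ ¬A))) = min(0.65, 0.71) = 0.65
  (A ∧ ((B ∨ B) ∧ (B → (A ∧ ¬A)))) = min(0.64, 0.65) = 0.64
  Łukasiewicz value = 0.64
Difference: 0 − 0.64 = -0.64

-0.64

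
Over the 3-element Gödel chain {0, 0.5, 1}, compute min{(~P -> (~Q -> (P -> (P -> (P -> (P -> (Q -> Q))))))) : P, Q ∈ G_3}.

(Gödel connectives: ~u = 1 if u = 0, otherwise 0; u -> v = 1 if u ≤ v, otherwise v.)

Every assignment gives 1. For instance at P = 0, Q = 0:
  ~P: Gödel ¬ of 0 = 1 (operand is 0)
  ~Q: Gödel ¬ of 0 = 1 (operand is 0)
  (Q -> Q): 0 ≤ 0, so result = 1
  (P -> (Q -> Q)): 0 ≤ 1, so result = 1
  (P -> (P -> (Q -> Q))): 0 ≤ 1, so result = 1
  (P -> (P -> (P -> (Q -> Q)))): 0 ≤ 1, so result = 1
  (P -> (P -> (P -> (P -> (Q -> Q))))): 0 ≤ 1, so result = 1
  (~Q -> (P -> (P -> (P -> (P -> (Q -> Q)))))): 1 ≤ 1, so result = 1
  (~P -> (~Q -> (P -> (P -> (P -> (P -> (Q -> Q))))))): 1 ≤ 1, so result = 1
All 9 assignments give value 1 — the formula is a G_3-tautology.

1.00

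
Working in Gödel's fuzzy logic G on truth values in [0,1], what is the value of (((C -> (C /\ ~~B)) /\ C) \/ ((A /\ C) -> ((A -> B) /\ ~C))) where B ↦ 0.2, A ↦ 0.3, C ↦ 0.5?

~B: Gödel ¬ of 0.2 = 0 (operand ≠ 0)
~~B: Gödel ¬ of 0 = 1 (operand is 0)
(C /\ ~~B) = min(0.5, 1) = 0.5
(C -> (C /\ ~~B)): 0.5 ≤ 0.5, so result = 1
((C -> (C /\ ~~B)) /\ C) = min(1, 0.5) = 0.5
(A /\ C) = min(0.3, 0.5) = 0.3
(A -> B): 0.3 > 0.2, so result = 0.2
~C: Gödel ¬ of 0.5 = 0 (operand ≠ 0)
((A -> B) /\ ~C) = min(0.2, 0) = 0
((A /\ C) -> ((A -> B) /\ ~C)): 0.3 > 0, so result = 0
(((C -> (C /\ ~~B)) /\ C) \/ ((A /\ C) -> ((A -> B) /\ ~C))) = max(0.5, 0) = 0.5

0.50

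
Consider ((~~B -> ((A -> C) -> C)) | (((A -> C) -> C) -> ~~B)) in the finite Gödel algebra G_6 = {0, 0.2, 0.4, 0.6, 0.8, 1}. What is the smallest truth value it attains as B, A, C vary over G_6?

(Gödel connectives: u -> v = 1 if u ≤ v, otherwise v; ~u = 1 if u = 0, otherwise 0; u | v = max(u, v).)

1.00

Every assignment gives 1. For instance at B = 0, A = 0, C = 0:
  ~B: Gödel ¬ of 0 = 1 (operand is 0)
  ~~B: Gödel ¬ of 1 = 0 (operand ≠ 0)
  (A -> C): 0 ≤ 0, so result = 1
  ((A -> C) -> C): 1 > 0, so result = 0
  (~~B -> ((A -> C) -> C)): 0 ≤ 0, so result = 1
  (A -> C): 0 ≤ 0, so result = 1
  ((A -> C) -> C): 1 > 0, so result = 0
  ~B: Gödel ¬ of 0 = 1 (operand is 0)
  ~~B: Gödel ¬ of 1 = 0 (operand ≠ 0)
  (((A -> C) -> C) -> ~~B): 0 ≤ 0, so result = 1
  ((~~B -> ((A -> C) -> C)) | (((A -> C) -> C) -> ~~B)) = max(1, 1) = 1
All 216 assignments give value 1 — the formula is a G_6-tautology.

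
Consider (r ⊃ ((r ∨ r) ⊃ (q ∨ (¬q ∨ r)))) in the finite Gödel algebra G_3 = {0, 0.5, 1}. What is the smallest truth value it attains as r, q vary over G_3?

Every assignment gives 1. For instance at r = 0, q = 0:
  (r ∨ r) = max(0, 0) = 0
  ¬q: Gödel ¬ of 0 = 1 (operand is 0)
  (¬q ∨ r) = max(1, 0) = 1
  (q ∨ (¬q ∨ r)) = max(0, 1) = 1
  ((r ∨ r) ⊃ (q ∨ (¬q ∨ r))): 0 ≤ 1, so result = 1
  (r ⊃ ((r ∨ r) ⊃ (q ∨ (¬q ∨ r)))): 0 ≤ 1, so result = 1
All 9 assignments give value 1 — the formula is a G_3-tautology.

1.00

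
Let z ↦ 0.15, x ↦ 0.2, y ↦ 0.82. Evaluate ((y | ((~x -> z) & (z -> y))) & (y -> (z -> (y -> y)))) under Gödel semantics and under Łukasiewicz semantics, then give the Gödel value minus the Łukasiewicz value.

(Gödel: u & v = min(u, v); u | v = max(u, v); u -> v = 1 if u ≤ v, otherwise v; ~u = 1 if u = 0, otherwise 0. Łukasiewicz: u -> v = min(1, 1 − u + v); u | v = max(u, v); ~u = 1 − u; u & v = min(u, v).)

0.18

Gödel evaluation:
  ~x: Gödel ¬ of 0.2 = 0 (operand ≠ 0)
  (~x -> z): 0 ≤ 0.15, so result = 1
  (z -> y): 0.15 ≤ 0.82, so result = 1
  ((~x -> z) & (z -> y)) = min(1, 1) = 1
  (y | ((~x -> z) & (z -> y))) = max(0.82, 1) = 1
  (y -> y): 0.82 ≤ 0.82, so result = 1
  (z -> (y -> y)): 0.15 ≤ 1, so result = 1
  (y -> (z -> (y -> y))): 0.82 ≤ 1, so result = 1
  ((y | ((~x -> z) & (z -> y))) & (y -> (z -> (y -> y)))) = min(1, 1) = 1
  Gödel value = 1
Łukasiewicz evaluation:
  ~x: Łukasiewicz ¬ gives 1 − 0.2 = 0.8
  (~x -> z): min(1, 1 − 0.8 + 0.15) = 0.35
  (z -> y): min(1, 1 − 0.15 + 0.82) = 1
  ((~x -> z) & (z -> y)) = min(0.35, 1) = 0.35
  (y | ((~x -> z) & (z -> y))) = max(0.82, 0.35) = 0.82
  (y -> y): min(1, 1 − 0.82 + 0.82) = 1
  (z -> (y -> y)): min(1, 1 − 0.15 + 1) = 1
  (y -> (z -> (y -> y))): min(1, 1 − 0.82 + 1) = 1
  ((y | ((~x -> z) & (z -> y))) & (y -> (z -> (y -> y)))) = min(0.82, 1) = 0.82
  Łukasiewicz value = 0.82
Difference: 1 − 0.82 = 0.18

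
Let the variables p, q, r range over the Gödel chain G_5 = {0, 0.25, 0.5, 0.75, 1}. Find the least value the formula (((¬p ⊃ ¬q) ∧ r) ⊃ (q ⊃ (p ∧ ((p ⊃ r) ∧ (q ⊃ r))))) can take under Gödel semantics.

0.25

The minimum is attained at p = 0.25, q = 0.5, r = 0.5:
  ¬p: Gödel ¬ of 0.25 = 0 (operand ≠ 0)
  ¬q: Gödel ¬ of 0.5 = 0 (operand ≠ 0)
  (¬p ⊃ ¬q): 0 ≤ 0, so result = 1
  ((¬p ⊃ ¬q) ∧ r) = min(1, 0.5) = 0.5
  (p ⊃ r): 0.25 ≤ 0.5, so result = 1
  (q ⊃ r): 0.5 ≤ 0.5, so result = 1
  ((p ⊃ r) ∧ (q ⊃ r)) = min(1, 1) = 1
  (p ∧ ((p ⊃ r) ∧ (q ⊃ r))) = min(0.25, 1) = 0.25
  (q ⊃ (p ∧ ((p ⊃ r) ∧ (q ⊃ r)))): 0.5 > 0.25, so result = 0.25
  (((¬p ⊃ ¬q) ∧ r) ⊃ (q ⊃ (p ∧ ((p ⊃ r) ∧ (q ⊃ r))))): 0.5 > 0.25, so result = 0.25
Checking all 125 assignments confirms none give a value below 0.25.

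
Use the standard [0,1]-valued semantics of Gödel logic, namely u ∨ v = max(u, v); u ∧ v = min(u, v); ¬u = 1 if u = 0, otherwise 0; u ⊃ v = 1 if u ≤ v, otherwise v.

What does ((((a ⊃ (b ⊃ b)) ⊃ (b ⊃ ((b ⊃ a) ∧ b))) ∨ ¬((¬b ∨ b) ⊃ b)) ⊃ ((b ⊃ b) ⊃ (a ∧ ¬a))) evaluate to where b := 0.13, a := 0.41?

0.00

(b ⊃ b): 0.13 ≤ 0.13, so result = 1
(a ⊃ (b ⊃ b)): 0.41 ≤ 1, so result = 1
(b ⊃ a): 0.13 ≤ 0.41, so result = 1
((b ⊃ a) ∧ b) = min(1, 0.13) = 0.13
(b ⊃ ((b ⊃ a) ∧ b)): 0.13 ≤ 0.13, so result = 1
((a ⊃ (b ⊃ b)) ⊃ (b ⊃ ((b ⊃ a) ∧ b))): 1 ≤ 1, so result = 1
¬b: Gödel ¬ of 0.13 = 0 (operand ≠ 0)
(¬b ∨ b) = max(0, 0.13) = 0.13
((¬b ∨ b) ⊃ b): 0.13 ≤ 0.13, so result = 1
¬((¬b ∨ b) ⊃ b): Gödel ¬ of 1 = 0 (operand ≠ 0)
(((a ⊃ (b ⊃ b)) ⊃ (b ⊃ ((b ⊃ a) ∧ b))) ∨ ¬((¬b ∨ b) ⊃ b)) = max(1, 0) = 1
(b ⊃ b): 0.13 ≤ 0.13, so result = 1
¬a: Gödel ¬ of 0.41 = 0 (operand ≠ 0)
(a ∧ ¬a) = min(0.41, 0) = 0
((b ⊃ b) ⊃ (a ∧ ¬a)): 1 > 0, so result = 0
((((a ⊃ (b ⊃ b)) ⊃ (b ⊃ ((b ⊃ a) ∧ b))) ∨ ¬((¬b ∨ b) ⊃ b)) ⊃ ((b ⊃ b) ⊃ (a ∧ ¬a))): 1 > 0, so result = 0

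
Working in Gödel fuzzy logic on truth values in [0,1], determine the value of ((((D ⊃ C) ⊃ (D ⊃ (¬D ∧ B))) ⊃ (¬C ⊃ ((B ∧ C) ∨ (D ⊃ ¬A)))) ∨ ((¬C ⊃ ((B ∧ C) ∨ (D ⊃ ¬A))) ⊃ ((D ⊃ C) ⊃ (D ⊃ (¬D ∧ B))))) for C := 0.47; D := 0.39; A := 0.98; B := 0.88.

1.00

(D ⊃ C): 0.39 ≤ 0.47, so result = 1
¬D: Gödel ¬ of 0.39 = 0 (operand ≠ 0)
(¬D ∧ B) = min(0, 0.88) = 0
(D ⊃ (¬D ∧ B)): 0.39 > 0, so result = 0
((D ⊃ C) ⊃ (D ⊃ (¬D ∧ B))): 1 > 0, so result = 0
¬C: Gödel ¬ of 0.47 = 0 (operand ≠ 0)
(B ∧ C) = min(0.88, 0.47) = 0.47
¬A: Gödel ¬ of 0.98 = 0 (operand ≠ 0)
(D ⊃ ¬A): 0.39 > 0, so result = 0
((B ∧ C) ∨ (D ⊃ ¬A)) = max(0.47, 0) = 0.47
(¬C ⊃ ((B ∧ C) ∨ (D ⊃ ¬A))): 0 ≤ 0.47, so result = 1
(((D ⊃ C) ⊃ (D ⊃ (¬D ∧ B))) ⊃ (¬C ⊃ ((B ∧ C) ∨ (D ⊃ ¬A)))): 0 ≤ 1, so result = 1
¬C: Gödel ¬ of 0.47 = 0 (operand ≠ 0)
(B ∧ C) = min(0.88, 0.47) = 0.47
¬A: Gödel ¬ of 0.98 = 0 (operand ≠ 0)
(D ⊃ ¬A): 0.39 > 0, so result = 0
((B ∧ C) ∨ (D ⊃ ¬A)) = max(0.47, 0) = 0.47
(¬C ⊃ ((B ∧ C) ∨ (D ⊃ ¬A))): 0 ≤ 0.47, so result = 1
(D ⊃ C): 0.39 ≤ 0.47, so result = 1
¬D: Gödel ¬ of 0.39 = 0 (operand ≠ 0)
(¬D ∧ B) = min(0, 0.88) = 0
(D ⊃ (¬D ∧ B)): 0.39 > 0, so result = 0
((D ⊃ C) ⊃ (D ⊃ (¬D ∧ B))): 1 > 0, so result = 0
((¬C ⊃ ((B ∧ C) ∨ (D ⊃ ¬A))) ⊃ ((D ⊃ C) ⊃ (D ⊃ (¬D ∧ B)))): 1 > 0, so result = 0
((((D ⊃ C) ⊃ (D ⊃ (¬D ∧ B))) ⊃ (¬C ⊃ ((B ∧ C) ∨ (D ⊃ ¬A)))) ∨ ((¬C ⊃ ((B ∧ C) ∨ (D ⊃ ¬A))) ⊃ ((D ⊃ C) ⊃ (D ⊃ (¬D ∧ B))))) = max(1, 0) = 1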